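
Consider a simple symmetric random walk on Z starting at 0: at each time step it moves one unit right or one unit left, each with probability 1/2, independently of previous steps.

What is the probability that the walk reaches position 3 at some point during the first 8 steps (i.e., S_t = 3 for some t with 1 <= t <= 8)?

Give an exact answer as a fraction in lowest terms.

Answer: 37/128

Derivation:
Count via complement. Let g(t,s) = #length-t paths at position s with S_1..S_t all ≠ 3.
g(t,s) = g(t-1,s-1) + g(t-1,s+1) for s ≠ 3; g(t,3) = 0.
t=0: g(0,0)=1
t=1: g(1,-1)=1 g(1,1)=1
t=2: g(2,-2)=1 g(2,0)=2 g(2,2)=1
t=3: g(3,-3)=1 g(3,-1)=3 g(3,1)=3
t=4: g(4,-4)=1 g(4,-2)=4 g(4,0)=6 g(4,2)=3
t=5: g(5,-5)=1 g(5,-3)=5 g(5,-1)=10 g(5,1)=9
t=6: g(6,-6)=1 g(6,-4)=6 g(6,-2)=15 g(6,0)=19 g(6,2)=9
t=7: g(7,-7)=1 g(7,-5)=7 g(7,-3)=21 g(7,-1)=34 g(7,1)=28
t=8: g(8,-8)=1 g(8,-6)=8 g(8,-4)=28 g(8,-2)=55 g(8,0)=62 g(8,2)=28
Paths never hitting 3: Σ_s g(8,s) = 182
Paths hitting 3: 2^8 - 182 = 74
P = 74/256 = 37/128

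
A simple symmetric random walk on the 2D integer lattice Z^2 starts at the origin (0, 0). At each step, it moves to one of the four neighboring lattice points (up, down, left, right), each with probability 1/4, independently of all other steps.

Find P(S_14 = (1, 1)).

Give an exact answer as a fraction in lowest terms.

Answer: 1288287/33554432

Derivation:
Let h be the number of horizontal steps (so 14-h are vertical). To end at (1,1) need (h+1)/2 right-steps and ((14-h)+1)/2 up-steps.
Sum over h with 1 ≤ h ≤ 13, h ≡ 1 (mod 2), 14-h ≡ 1 (mod 2):
h=1: C(14,1)·C(1,1)·C(13,7) = 14·1·1716 = 24024
h=3: C(14,3)·C(3,2)·C(11,6) = 364·3·462 = 504504
h=5: C(14,5)·C(5,3)·C(9,5) = 2002·10·126 = 2522520
h=7: C(14,7)·C(7,4)·C(7,4) = 3432·35·35 = 4204200
h=9: C(14,9)·C(9,5)·C(5,3) = 2002·126·10 = 2522520
h=11: C(14,11)·C(11,6)·C(3,2) = 364·462·3 = 504504
h=13: C(14,13)·C(13,7)·C(1,1) = 14·1716·1 = 24024
Total favorable: 10306296
Total paths: 4^14 = 268435456
P = 10306296/268435456 = 1288287/33554432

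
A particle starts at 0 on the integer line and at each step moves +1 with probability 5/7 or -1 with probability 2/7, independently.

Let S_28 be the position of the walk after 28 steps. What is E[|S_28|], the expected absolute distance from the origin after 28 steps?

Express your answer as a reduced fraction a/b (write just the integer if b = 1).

S_28 takes values m ≡ 0 (mod 2) with |m| ≤ 28; P(S_28=m) = C(28,(28+m)/2) · (5/7)^((28+m)/2) · (2/7)^((28-m)/2).
Distribution: P(S=-28)=268435456/459986536544739960976801, P(S=-26)=2684354560/65712362363534280139543, P(S=-24)=90596966400/65712362363534280139543, P(S=-22)=1962934272000/65712362363534280139543, P(S=-20)=30670848000000/65712362363534280139543, P(S=-18)=368050176000000/65712362363534280139543, P(S=-16)=3527147520000000/65712362363534280139543, P(S=-14)=193993113600000000/459986536544739960976801, P(S=-12)=181868544000000000/65712362363534280139543, P(S=-10)=1010380800000000000/65712362363534280139543, P(S=-8)=4799308800000000000/65712362363534280139543, P(S=-6)=19633536000000000000/65712362363534280139543, P(S=-4)=69535440000000000000/65712362363534280139543, P(S=-2)=213955200000000000000/65712362363534280139543, P(S=0)=4011660000000000000000/459986536544739960976801, P(S=2)=1337220000000000000000/65712362363534280139543, P(S=4)=2716228125000000000000/65712362363534280139543, P(S=6)=4793343750000000000000/65712362363534280139543, P(S=8)=7323164062500000000000/65712362363534280139543, P(S=10)=9635742187500000000000/65712362363534280139543, P(S=12)=10840209960937500000000/65712362363534280139543, P(S=14)=72268066406250000000000/459986536544739960976801, P(S=16)=8212280273437500000000/65712362363534280139543, P(S=18)=5355834960937500000000/65712362363534280139543, P(S=20)=2789497375488281250000/65712362363534280139543, P(S=22)=1115798950195312500000/65712362363534280139543, P(S=24)=321865081787109375000/65712362363534280139543, P(S=26)=59604644775390625000/65712362363534280139543, P(S=28)=37252902984619140625/459986536544739960976801
E[|S_28|] = Σ_m |m|·P(S_28=m) = 790298319924942153950484/65712362363534280139543

Answer: 790298319924942153950484/65712362363534280139543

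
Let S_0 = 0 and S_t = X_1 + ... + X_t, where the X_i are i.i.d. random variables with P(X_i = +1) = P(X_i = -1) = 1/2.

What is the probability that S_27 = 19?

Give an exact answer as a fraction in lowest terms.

Answer: 8775/67108864

Derivation:
To reach position 19 after 27 steps: need 23 steps of +1 and 4 of -1.
Favorable paths: C(27,23) = 17550
Total paths: 2^27 = 134217728
P = 17550/134217728 = 8775/67108864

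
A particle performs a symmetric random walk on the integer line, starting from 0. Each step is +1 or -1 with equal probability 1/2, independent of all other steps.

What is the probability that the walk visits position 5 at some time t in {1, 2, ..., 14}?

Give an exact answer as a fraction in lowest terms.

Answer: 1471/8192

Derivation:
Count via complement. Let g(t,s) = #length-t paths at position s with S_1..S_t all ≠ 5.
g(t,s) = g(t-1,s-1) + g(t-1,s+1) for s ≠ 5; g(t,5) = 0.
t=0: g(0,0)=1
t=1: g(1,-1)=1 g(1,1)=1
t=2: g(2,-2)=1 g(2,0)=2 g(2,2)=1
t=3: g(3,-3)=1 g(3,-1)=3 g(3,1)=3 g(3,3)=1
t=4: g(4,-4)=1 g(4,-2)=4 g(4,0)=6 g(4,2)=4 g(4,4)=1
t=5: g(5,-5)=1 g(5,-3)=5 g(5,-1)=10 g(5,1)=10 g(5,3)=5
t=6: g(6,-6)=1 g(6,-4)=6 g(6,-2)=15 g(6,0)=20 g(6,2)=15 g(6,4)=5
t=7: g(7,-7)=1 g(7,-5)=7 g(7,-3)=21 g(7,-1)=35 g(7,1)=35 g(7,3)=20
t=8: g(8,-8)=1 g(8,-6)=8 g(8,-4)=28 g(8,-2)=56 g(8,0)=70 g(8,2)=55 g(8,4)=20
t=9: g(9,-9)=1 g(9,-7)=9 g(9,-5)=36 g(9,-3)=84 g(9,-1)=126 g(9,1)=125 g(9,3)=75
t=10: g(10,-10)=1 g(10,-8)=10 g(10,-6)=45 g(10,-4)=120 g(10,-2)=210 g(10,0)=251 g(10,2)=200 g(10,4)=75
t=11: g(11,-11)=1 g(11,-9)=11 g(11,-7)=55 g(11,-5)=165 g(11,-3)=330 g(11,-1)=461 g(11,1)=451 g(11,3)=275
t=12: g(12,-12)=1 g(12,-10)=12 g(12,-8)=66 g(12,-6)=220 g(12,-4)=495 g(12,-2)=791 g(12,0)=912 g(12,2)=726 g(12,4)=275
t=13: g(13,-13)=1 g(13,-11)=13 g(13,-9)=78 g(13,-7)=286 g(13,-5)=715 g(13,-3)=1286 g(13,-1)=1703 g(13,1)=1638 g(13,3)=1001
t=14: g(14,-14)=1 g(14,-12)=14 g(14,-10)=91 g(14,-8)=364 g(14,-6)=1001 g(14,-4)=2001 g(14,-2)=2989 g(14,0)=3341 g(14,2)=2639 g(14,4)=1001
Paths never hitting 5: Σ_s g(14,s) = 13442
Paths hitting 5: 2^14 - 13442 = 2942
P = 2942/16384 = 1471/8192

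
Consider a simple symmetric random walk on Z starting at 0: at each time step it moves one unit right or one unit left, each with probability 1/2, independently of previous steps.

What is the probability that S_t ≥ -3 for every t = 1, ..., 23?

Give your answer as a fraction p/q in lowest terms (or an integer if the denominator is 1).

Let f(t,s) = #length-t paths at position s with S_1..S_t all ≥ -3.
f(t,s) = f(t-1,s-1) + f(t-1,s+1) for s ≥ -3; f(t,s) = 0 for s < -3.
t=0: f(0,0)=1
t=1: f(1,-1)=1 f(1,1)=1
t=2: f(2,-2)=1 f(2,0)=2 f(2,2)=1
t=3: f(3,-3)=1 f(3,-1)=3 f(3,1)=3 f(3,3)=1
t=4: f(4,-2)=4 f(4,0)=6 f(4,2)=4 f(4,4)=1
t=5: f(5,-3)=4 f(5,-1)=10 f(5,1)=10 f(5,3)=5 f(5,5)=1
t=6: f(6,-2)=14 f(6,0)=20 f(6,2)=15 f(6,4)=6 f(6,6)=1
t=7: f(7,-3)=14 f(7,-1)=34 f(7,1)=35 f(7,3)=21 f(7,5)=7 f(7,7)=1
t=8: f(8,-2)=48 f(8,0)=69 f(8,2)=56 f(8,4)=28 f(8,6)=8 f(8,8)=1
t=9: f(9,-3)=48 f(9,-1)=117 f(9,1)=125 f(9,3)=84 f(9,5)=36 f(9,7)=9 f(9,9)=1
t=10: f(10,-2)=165 f(10,0)=242 f(10,2)=209 f(10,4)=120 f(10,6)=45 f(10,8)=10 f(10,10)=1
t=11: f(11,-3)=165 f(11,-1)=407 f(11,1)=451 f(11,3)=329 f(11,5)=165 f(11,7)=55 f(11,9)=11 f(11,11)=1
t=12: f(12,-2)=572 f(12,0)=858 f(12,2)=780 f(12,4)=494 f(12,6)=220 f(12,8)=66 f(12,10)=12 f(12,12)=1
t=13: f(13,-3)=572 f(13,-1)=1430 f(13,1)=1638 f(13,3)=1274 f(13,5)=714 f(13,7)=286 f(13,9)=78 f(13,11)=13 f(13,13)=1
t=14: f(14,-2)=2002 f(14,0)=3068 f(14,2)=2912 f(14,4)=1988 f(14,6)=1000 f(14,8)=364 f(14,10)=91 f(14,12)=14 f(14,14)=1
t=15: f(15,-3)=2002 f(15,-1)=5070 f(15,1)=5980 f(15,3)=4900 f(15,5)=2988 f(15,7)=1364 f(15,9)=455 f(15,11)=105 f(15,13)=15 f(15,15)=1
t=16: f(16,-2)=7072 f(16,0)=11050 f(16,2)=10880 f(16,4)=7888 f(16,6)=4352 f(16,8)=1819 f(16,10)=560 f(16,12)=120 f(16,14)=16 f(16,16)=1
t=17: f(17,-3)=7072 f(17,-1)=18122 f(17,1)=21930 f(17,3)=18768 f(17,5)=12240 f(17,7)=6171 f(17,9)=2379 f(17,11)=680 f(17,13)=136 f(17,15)=17 f(17,17)=1
t=18: f(18,-2)=25194 f(18,0)=40052 f(18,2)=40698 f(18,4)=31008 f(18,6)=18411 f(18,8)=8550 f(18,10)=3059 f(18,12)=816 f(18,14)=153 f(18,16)=18 f(18,18)=1
t=19: f(19,-3)=25194 f(19,-1)=65246 f(19,1)=80750 f(19,3)=71706 f(19,5)=49419 f(19,7)=26961 f(19,9)=11609 f(19,11)=3875 f(19,13)=969 f(19,15)=171 f(19,17)=19 f(19,19)=1
t=20: f(20,-2)=90440 f(20,0)=145996 f(20,2)=152456 f(20,4)=121125 f(20,6)=76380 f(20,8)=38570 f(20,10)=15484 f(20,12)=4844 f(20,14)=1140 f(20,16)=190 f(20,18)=20 f(20,20)=1
t=21: f(21,-3)=90440 f(21,-1)=236436 f(21,1)=298452 f(21,3)=273581 f(21,5)=197505 f(21,7)=114950 f(21,9)=54054 f(21,11)=20328 f(21,13)=5984 f(21,15)=1330 f(21,17)=210 f(21,19)=21 f(21,21)=1
t=22: f(22,-2)=326876 f(22,0)=534888 f(22,2)=572033 f(22,4)=471086 f(22,6)=312455 f(22,8)=169004 f(22,10)=74382 f(22,12)=26312 f(22,14)=7314 f(22,16)=1540 f(22,18)=231 f(22,20)=22 f(22,22)=1
t=23: f(23,-3)=326876 f(23,-1)=861764 f(23,1)=1106921 f(23,3)=1043119 f(23,5)=783541 f(23,7)=481459 f(23,9)=243386 f(23,11)=100694 f(23,13)=33626 f(23,15)=8854 f(23,17)=1771 f(23,19)=253 f(23,21)=23 f(23,23)=1
Σ_s f(23,s) = 4992288
P = 4992288/8388608 = 156009/262144

Answer: 156009/262144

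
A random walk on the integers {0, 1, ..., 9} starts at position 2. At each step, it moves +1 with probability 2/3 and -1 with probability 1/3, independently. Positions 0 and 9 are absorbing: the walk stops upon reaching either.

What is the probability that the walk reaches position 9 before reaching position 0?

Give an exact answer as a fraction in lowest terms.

Answer: 384/511

Derivation:
Biased walk: p = 2/3, q = 1/3, r = q/p = 1/2
Gambler's ruin: P(hit 9 before 0 | start at 2) = (1 - r^a)/(1 - r^N)
r^2 = 1/4; r^9 = 1/512
P = (1 - 1/4) / (1 - 1/512) = 3/4 / 511/512 = 384/511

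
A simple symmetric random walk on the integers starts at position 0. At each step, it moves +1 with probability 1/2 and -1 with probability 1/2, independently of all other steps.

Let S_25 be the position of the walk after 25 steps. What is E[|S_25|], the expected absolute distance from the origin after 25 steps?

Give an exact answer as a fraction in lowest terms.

Answer: 16900975/4194304

Derivation:
S_25 takes values m ≡ 1 (mod 2) with |m| ≤ 25; P(S_25=m) = C(25,(25+m)/2)/2^25.
Total paths: 2^25 = 33554432
Distribution: P(S=-25)=1/33554432, P(S=-23)=25/33554432, P(S=-21)=300/33554432, P(S=-19)=2300/33554432, P(S=-17)=12650/33554432, P(S=-15)=53130/33554432, P(S=-13)=177100/33554432, P(S=-11)=480700/33554432, P(S=-9)=1081575/33554432, P(S=-7)=2042975/33554432, P(S=-5)=3268760/33554432, P(S=-3)=4457400/33554432, P(S=-1)=5200300/33554432, P(S=1)=5200300/33554432, P(S=3)=4457400/33554432, P(S=5)=3268760/33554432, P(S=7)=2042975/33554432, P(S=9)=1081575/33554432, P(S=11)=480700/33554432, P(S=13)=177100/33554432, P(S=15)=53130/33554432, P(S=17)=12650/33554432, P(S=19)=2300/33554432, P(S=21)=300/33554432, P(S=23)=25/33554432, P(S=25)=1/33554432
E[|S_25|] = Σ_m |m|·P(S_25=m) = 135207800/33554432 = 16900975/4194304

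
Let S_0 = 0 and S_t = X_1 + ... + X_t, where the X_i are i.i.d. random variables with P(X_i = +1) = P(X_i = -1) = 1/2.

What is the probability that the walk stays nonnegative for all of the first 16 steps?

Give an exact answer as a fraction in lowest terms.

Answer: 6435/32768

Derivation:
Let f(t,s) = #length-t paths at position s with S_1..S_t all ≥ 0.
f(t,s) = f(t-1,s-1) + f(t-1,s+1) for s ≥ 0; f(t,s) = 0 for s < 0.
t=0: f(0,0)=1
t=1: f(1,1)=1
t=2: f(2,0)=1 f(2,2)=1
t=3: f(3,1)=2 f(3,3)=1
t=4: f(4,0)=2 f(4,2)=3 f(4,4)=1
t=5: f(5,1)=5 f(5,3)=4 f(5,5)=1
t=6: f(6,0)=5 f(6,2)=9 f(6,4)=5 f(6,6)=1
t=7: f(7,1)=14 f(7,3)=14 f(7,5)=6 f(7,7)=1
t=8: f(8,0)=14 f(8,2)=28 f(8,4)=20 f(8,6)=7 f(8,8)=1
t=9: f(9,1)=42 f(9,3)=48 f(9,5)=27 f(9,7)=8 f(9,9)=1
t=10: f(10,0)=42 f(10,2)=90 f(10,4)=75 f(10,6)=35 f(10,8)=9 f(10,10)=1
t=11: f(11,1)=132 f(11,3)=165 f(11,5)=110 f(11,7)=44 f(11,9)=10 f(11,11)=1
t=12: f(12,0)=132 f(12,2)=297 f(12,4)=275 f(12,6)=154 f(12,8)=54 f(12,10)=11 f(12,12)=1
t=13: f(13,1)=429 f(13,3)=572 f(13,5)=429 f(13,7)=208 f(13,9)=65 f(13,11)=12 f(13,13)=1
t=14: f(14,0)=429 f(14,2)=1001 f(14,4)=1001 f(14,6)=637 f(14,8)=273 f(14,10)=77 f(14,12)=13 f(14,14)=1
t=15: f(15,1)=1430 f(15,3)=2002 f(15,5)=1638 f(15,7)=910 f(15,9)=350 f(15,11)=90 f(15,13)=14 f(15,15)=1
t=16: f(16,0)=1430 f(16,2)=3432 f(16,4)=3640 f(16,6)=2548 f(16,8)=1260 f(16,10)=440 f(16,12)=104 f(16,14)=15 f(16,16)=1
Σ_s f(16,s) = 12870
P = 12870/65536 = 6435/32768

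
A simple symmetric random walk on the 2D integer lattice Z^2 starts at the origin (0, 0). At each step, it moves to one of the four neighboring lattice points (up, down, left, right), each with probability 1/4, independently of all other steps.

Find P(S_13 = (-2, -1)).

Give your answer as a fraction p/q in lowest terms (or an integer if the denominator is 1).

Let h be the number of horizontal steps (so 13-h are vertical). To end at (-2,-1) need (h-2)/2 right-steps and ((13-h)-1)/2 up-steps.
Sum over h with 2 ≤ h ≤ 12, h ≡ 0 (mod 2), 13-h ≡ 1 (mod 2):
h=2: C(13,2)·C(2,0)·C(11,5) = 78·1·462 = 36036
h=4: C(13,4)·C(4,1)·C(9,4) = 715·4·126 = 360360
h=6: C(13,6)·C(6,2)·C(7,3) = 1716·15·35 = 900900
h=8: C(13,8)·C(8,3)·C(5,2) = 1287·56·10 = 720720
h=10: C(13,10)·C(10,4)·C(3,1) = 286·210·3 = 180180
h=12: C(13,12)·C(12,5)·C(1,0) = 13·792·1 = 10296
Total favorable: 2208492
Total paths: 4^13 = 67108864
P = 2208492/67108864 = 552123/16777216

Answer: 552123/16777216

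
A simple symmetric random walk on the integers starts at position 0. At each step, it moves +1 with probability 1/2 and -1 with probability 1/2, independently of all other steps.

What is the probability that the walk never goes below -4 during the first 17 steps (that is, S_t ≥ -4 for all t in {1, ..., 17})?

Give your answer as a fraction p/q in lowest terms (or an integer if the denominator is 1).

Answer: 24973/32768

Derivation:
Let f(t,s) = #length-t paths at position s with S_1..S_t all ≥ -4.
f(t,s) = f(t-1,s-1) + f(t-1,s+1) for s ≥ -4; f(t,s) = 0 for s < -4.
t=0: f(0,0)=1
t=1: f(1,-1)=1 f(1,1)=1
t=2: f(2,-2)=1 f(2,0)=2 f(2,2)=1
t=3: f(3,-3)=1 f(3,-1)=3 f(3,1)=3 f(3,3)=1
t=4: f(4,-4)=1 f(4,-2)=4 f(4,0)=6 f(4,2)=4 f(4,4)=1
t=5: f(5,-3)=5 f(5,-1)=10 f(5,1)=10 f(5,3)=5 f(5,5)=1
t=6: f(6,-4)=5 f(6,-2)=15 f(6,0)=20 f(6,2)=15 f(6,4)=6 f(6,6)=1
t=7: f(7,-3)=20 f(7,-1)=35 f(7,1)=35 f(7,3)=21 f(7,5)=7 f(7,7)=1
t=8: f(8,-4)=20 f(8,-2)=55 f(8,0)=70 f(8,2)=56 f(8,4)=28 f(8,6)=8 f(8,8)=1
t=9: f(9,-3)=75 f(9,-1)=125 f(9,1)=126 f(9,3)=84 f(9,5)=36 f(9,7)=9 f(9,9)=1
t=10: f(10,-4)=75 f(10,-2)=200 f(10,0)=251 f(10,2)=210 f(10,4)=120 f(10,6)=45 f(10,8)=10 f(10,10)=1
t=11: f(11,-3)=275 f(11,-1)=451 f(11,1)=461 f(11,3)=330 f(11,5)=165 f(11,7)=55 f(11,9)=11 f(11,11)=1
t=12: f(12,-4)=275 f(12,-2)=726 f(12,0)=912 f(12,2)=791 f(12,4)=495 f(12,6)=220 f(12,8)=66 f(12,10)=12 f(12,12)=1
t=13: f(13,-3)=1001 f(13,-1)=1638 f(13,1)=1703 f(13,3)=1286 f(13,5)=715 f(13,7)=286 f(13,9)=78 f(13,11)=13 f(13,13)=1
t=14: f(14,-4)=1001 f(14,-2)=2639 f(14,0)=3341 f(14,2)=2989 f(14,4)=2001 f(14,6)=1001 f(14,8)=364 f(14,10)=91 f(14,12)=14 f(14,14)=1
t=15: f(15,-3)=3640 f(15,-1)=5980 f(15,1)=6330 f(15,3)=4990 f(15,5)=3002 f(15,7)=1365 f(15,9)=455 f(15,11)=105 f(15,13)=15 f(15,15)=1
t=16: f(16,-4)=3640 f(16,-2)=9620 f(16,0)=12310 f(16,2)=11320 f(16,4)=7992 f(16,6)=4367 f(16,8)=1820 f(16,10)=560 f(16,12)=120 f(16,14)=16 f(16,16)=1
t=17: f(17,-3)=13260 f(17,-1)=21930 f(17,1)=23630 f(17,3)=19312 f(17,5)=12359 f(17,7)=6187 f(17,9)=2380 f(17,11)=680 f(17,13)=136 f(17,15)=17 f(17,17)=1
Σ_s f(17,s) = 99892
P = 99892/131072 = 24973/32768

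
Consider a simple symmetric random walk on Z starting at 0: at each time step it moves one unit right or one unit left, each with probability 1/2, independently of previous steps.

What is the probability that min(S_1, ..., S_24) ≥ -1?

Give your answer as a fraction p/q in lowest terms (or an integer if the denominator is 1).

Let f(t,s) = #length-t paths at position s with S_1..S_t all ≥ -1.
f(t,s) = f(t-1,s-1) + f(t-1,s+1) for s ≥ -1; f(t,s) = 0 for s < -1.
t=0: f(0,0)=1
t=1: f(1,-1)=1 f(1,1)=1
t=2: f(2,0)=2 f(2,2)=1
t=3: f(3,-1)=2 f(3,1)=3 f(3,3)=1
t=4: f(4,0)=5 f(4,2)=4 f(4,4)=1
t=5: f(5,-1)=5 f(5,1)=9 f(5,3)=5 f(5,5)=1
t=6: f(6,0)=14 f(6,2)=14 f(6,4)=6 f(6,6)=1
t=7: f(7,-1)=14 f(7,1)=28 f(7,3)=20 f(7,5)=7 f(7,7)=1
t=8: f(8,0)=42 f(8,2)=48 f(8,4)=27 f(8,6)=8 f(8,8)=1
t=9: f(9,-1)=42 f(9,1)=90 f(9,3)=75 f(9,5)=35 f(9,7)=9 f(9,9)=1
t=10: f(10,0)=132 f(10,2)=165 f(10,4)=110 f(10,6)=44 f(10,8)=10 f(10,10)=1
t=11: f(11,-1)=132 f(11,1)=297 f(11,3)=275 f(11,5)=154 f(11,7)=54 f(11,9)=11 f(11,11)=1
t=12: f(12,0)=429 f(12,2)=572 f(12,4)=429 f(12,6)=208 f(12,8)=65 f(12,10)=12 f(12,12)=1
t=13: f(13,-1)=429 f(13,1)=1001 f(13,3)=1001 f(13,5)=637 f(13,7)=273 f(13,9)=77 f(13,11)=13 f(13,13)=1
t=14: f(14,0)=1430 f(14,2)=2002 f(14,4)=1638 f(14,6)=910 f(14,8)=350 f(14,10)=90 f(14,12)=14 f(14,14)=1
t=15: f(15,-1)=1430 f(15,1)=3432 f(15,3)=3640 f(15,5)=2548 f(15,7)=1260 f(15,9)=440 f(15,11)=104 f(15,13)=15 f(15,15)=1
t=16: f(16,0)=4862 f(16,2)=7072 f(16,4)=6188 f(16,6)=3808 f(16,8)=1700 f(16,10)=544 f(16,12)=119 f(16,14)=16 f(16,16)=1
t=17: f(17,-1)=4862 f(17,1)=11934 f(17,3)=13260 f(17,5)=9996 f(17,7)=5508 f(17,9)=2244 f(17,11)=663 f(17,13)=135 f(17,15)=17 f(17,17)=1
t=18: f(18,0)=16796 f(18,2)=25194 f(18,4)=23256 f(18,6)=15504 f(18,8)=7752 f(18,10)=2907 f(18,12)=798 f(18,14)=152 f(18,16)=18 f(18,18)=1
t=19: f(19,-1)=16796 f(19,1)=41990 f(19,3)=48450 f(19,5)=38760 f(19,7)=23256 f(19,9)=10659 f(19,11)=3705 f(19,13)=950 f(19,15)=170 f(19,17)=19 f(19,19)=1
t=20: f(20,0)=58786 f(20,2)=90440 f(20,4)=87210 f(20,6)=62016 f(20,8)=33915 f(20,10)=14364 f(20,12)=4655 f(20,14)=1120 f(20,16)=189 f(20,18)=20 f(20,20)=1
t=21: f(21,-1)=58786 f(21,1)=149226 f(21,3)=177650 f(21,5)=149226 f(21,7)=95931 f(21,9)=48279 f(21,11)=19019 f(21,13)=5775 f(21,15)=1309 f(21,17)=209 f(21,19)=21 f(21,21)=1
t=22: f(22,0)=208012 f(22,2)=326876 f(22,4)=326876 f(22,6)=245157 f(22,8)=144210 f(22,10)=67298 f(22,12)=24794 f(22,14)=7084 f(22,16)=1518 f(22,18)=230 f(22,20)=22 f(22,22)=1
t=23: f(23,-1)=208012 f(23,1)=534888 f(23,3)=653752 f(23,5)=572033 f(23,7)=389367 f(23,9)=211508 f(23,11)=92092 f(23,13)=31878 f(23,15)=8602 f(23,17)=1748 f(23,19)=252 f(23,21)=23 f(23,23)=1
t=24: f(24,0)=742900 f(24,2)=1188640 f(24,4)=1225785 f(24,6)=961400 f(24,8)=600875 f(24,10)=303600 f(24,12)=123970 f(24,14)=40480 f(24,16)=10350 f(24,18)=2000 f(24,20)=275 f(24,22)=24 f(24,24)=1
Σ_s f(24,s) = 5200300
P = 5200300/16777216 = 1300075/4194304

Answer: 1300075/4194304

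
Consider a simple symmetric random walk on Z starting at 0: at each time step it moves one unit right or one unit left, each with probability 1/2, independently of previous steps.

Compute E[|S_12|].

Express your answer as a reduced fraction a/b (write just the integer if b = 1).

S_12 takes values m ≡ 0 (mod 2) with |m| ≤ 12; P(S_12=m) = C(12,(12+m)/2)/2^12.
Total paths: 2^12 = 4096
Distribution: P(S=-12)=1/4096, P(S=-10)=12/4096, P(S=-8)=66/4096, P(S=-6)=220/4096, P(S=-4)=495/4096, P(S=-2)=792/4096, P(S=0)=924/4096, P(S=2)=792/4096, P(S=4)=495/4096, P(S=6)=220/4096, P(S=8)=66/4096, P(S=10)=12/4096, P(S=12)=1/4096
E[|S_12|] = Σ_m |m|·P(S_12=m) = 11088/4096 = 693/256

Answer: 693/256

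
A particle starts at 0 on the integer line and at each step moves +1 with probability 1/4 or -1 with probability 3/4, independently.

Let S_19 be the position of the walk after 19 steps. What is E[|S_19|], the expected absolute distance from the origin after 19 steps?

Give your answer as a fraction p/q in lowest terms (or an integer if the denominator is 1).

Answer: 163711838773/17179869184

Derivation:
S_19 takes values m ≡ 1 (mod 2) with |m| ≤ 19; P(S_19=m) = C(19,(19+m)/2) · (1/4)^((19+m)/2) · (3/4)^((19-m)/2).
Distribution: P(S=-19)=1162261467/274877906944, P(S=-17)=7360989291/274877906944, P(S=-15)=22082967873/274877906944, P(S=-13)=41712272649/274877906944, P(S=-11)=13904090883/68719476736, P(S=-9)=13904090883/68719476736, P(S=-7)=10814292909/68719476736, P(S=-5)=6694562277/68719476736, P(S=-3)=6694562277/137438953472, P(S=-1)=2727414261/137438953472, P(S=1)=909138087/137438953472, P(S=3)=247946751/137438953472, P(S=5)=27549639/68719476736, P(S=7)=4944807/68719476736, P(S=9)=706401/68719476736, P(S=11)=78489/68719476736, P(S=13)=26163/274877906944, P(S=15)=1539/274877906944, P(S=17)=57/274877906944, P(S=19)=1/274877906944
E[|S_19|] = Σ_m |m|·P(S_19=m) = 163711838773/17179869184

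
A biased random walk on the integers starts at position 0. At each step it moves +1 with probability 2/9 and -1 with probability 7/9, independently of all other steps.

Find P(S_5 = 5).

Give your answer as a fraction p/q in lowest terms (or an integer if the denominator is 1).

To reach position 5 after 5 steps: need 5 steps of +1 and 0 steps of -1.
Number of such sequences: C(5,5) = 1
Each has probability (2/9)^5 · (7/9)^0 = 32/59049
P = 1 · 32/59049 = 32/59049

Answer: 32/59049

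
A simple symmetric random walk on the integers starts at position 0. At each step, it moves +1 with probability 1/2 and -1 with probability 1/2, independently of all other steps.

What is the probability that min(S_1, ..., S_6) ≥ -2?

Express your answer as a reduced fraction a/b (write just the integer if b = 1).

Let f(t,s) = #length-t paths at position s with S_1..S_t all ≥ -2.
f(t,s) = f(t-1,s-1) + f(t-1,s+1) for s ≥ -2; f(t,s) = 0 for s < -2.
t=0: f(0,0)=1
t=1: f(1,-1)=1 f(1,1)=1
t=2: f(2,-2)=1 f(2,0)=2 f(2,2)=1
t=3: f(3,-1)=3 f(3,1)=3 f(3,3)=1
t=4: f(4,-2)=3 f(4,0)=6 f(4,2)=4 f(4,4)=1
t=5: f(5,-1)=9 f(5,1)=10 f(5,3)=5 f(5,5)=1
t=6: f(6,-2)=9 f(6,0)=19 f(6,2)=15 f(6,4)=6 f(6,6)=1
Σ_s f(6,s) = 50
P = 50/64 = 25/32

Answer: 25/32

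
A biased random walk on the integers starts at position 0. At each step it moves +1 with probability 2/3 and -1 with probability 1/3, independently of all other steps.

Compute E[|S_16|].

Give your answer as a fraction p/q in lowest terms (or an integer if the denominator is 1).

Answer: 80595056/14348907

Derivation:
S_16 takes values m ≡ 0 (mod 2) with |m| ≤ 16; P(S_16=m) = C(16,(16+m)/2) · (2/3)^((16+m)/2) · (1/3)^((16-m)/2).
Distribution: P(S=-16)=1/43046721, P(S=-14)=32/43046721, P(S=-12)=160/14348907, P(S=-10)=4480/43046721, P(S=-8)=29120/43046721, P(S=-6)=46592/14348907, P(S=-4)=512512/43046721, P(S=-2)=1464320/43046721, P(S=0)=366080/4782969, P(S=2)=5857280/43046721, P(S=4)=8200192/43046721, P(S=6)=2981888/14348907, P(S=8)=7454720/43046721, P(S=10)=4587520/43046721, P(S=12)=655360/14348907, P(S=14)=524288/43046721, P(S=16)=65536/43046721
E[|S_16|] = Σ_m |m|·P(S_16=m) = 80595056/14348907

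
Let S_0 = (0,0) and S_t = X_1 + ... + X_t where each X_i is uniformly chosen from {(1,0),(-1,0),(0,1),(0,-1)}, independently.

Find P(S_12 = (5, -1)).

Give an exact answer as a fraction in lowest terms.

Let h be the number of horizontal steps (so 12-h are vertical). To end at (5,-1) need (h+5)/2 right-steps and ((12-h)-1)/2 up-steps.
Sum over h with 5 ≤ h ≤ 11, h ≡ 1 (mod 2), 12-h ≡ 1 (mod 2):
h=5: C(12,5)·C(5,5)·C(7,3) = 792·1·35 = 27720
h=7: C(12,7)·C(7,6)·C(5,2) = 792·7·10 = 55440
h=9: C(12,9)·C(9,7)·C(3,1) = 220·36·3 = 23760
h=11: C(12,11)·C(11,8)·C(1,0) = 12·165·1 = 1980
Total favorable: 108900
Total paths: 4^12 = 16777216
P = 108900/16777216 = 27225/4194304

Answer: 27225/4194304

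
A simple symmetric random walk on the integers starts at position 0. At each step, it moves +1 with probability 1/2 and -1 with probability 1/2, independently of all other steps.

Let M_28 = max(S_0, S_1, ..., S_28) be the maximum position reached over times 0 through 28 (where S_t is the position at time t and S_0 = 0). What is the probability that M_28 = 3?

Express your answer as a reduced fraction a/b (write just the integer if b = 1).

Let M_28 = max(S_0,...,S_28). Use the reflection principle: for j ≥ 1, #{paths with M_28 ≥ j} = #{S_28 ≥ j} + #{S_28 ≥ j+1}.
By reflection, #{M_28 ≥ 3} = #{S_28 ≥ 3} + #{S_28 ≥ 4} = 76717268 + 76717268 = 153434536.
#{M_28 ≥ 4} = #{S_28 ≥ 4} + #{S_28 ≥ 5} = 76717268 + 46295513 = 123012781.
#{M_28 = 3} = 153434536 - 123012781 = 30421755.
P(M_28 = 3) = 30421755/268435456 = 30421755/268435456

Answer: 30421755/268435456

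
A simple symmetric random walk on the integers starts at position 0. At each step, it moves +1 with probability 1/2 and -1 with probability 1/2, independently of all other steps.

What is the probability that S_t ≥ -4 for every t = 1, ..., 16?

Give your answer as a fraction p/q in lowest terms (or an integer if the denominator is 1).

Let f(t,s) = #length-t paths at position s with S_1..S_t all ≥ -4.
f(t,s) = f(t-1,s-1) + f(t-1,s+1) for s ≥ -4; f(t,s) = 0 for s < -4.
t=0: f(0,0)=1
t=1: f(1,-1)=1 f(1,1)=1
t=2: f(2,-2)=1 f(2,0)=2 f(2,2)=1
t=3: f(3,-3)=1 f(3,-1)=3 f(3,1)=3 f(3,3)=1
t=4: f(4,-4)=1 f(4,-2)=4 f(4,0)=6 f(4,2)=4 f(4,4)=1
t=5: f(5,-3)=5 f(5,-1)=10 f(5,1)=10 f(5,3)=5 f(5,5)=1
t=6: f(6,-4)=5 f(6,-2)=15 f(6,0)=20 f(6,2)=15 f(6,4)=6 f(6,6)=1
t=7: f(7,-3)=20 f(7,-1)=35 f(7,1)=35 f(7,3)=21 f(7,5)=7 f(7,7)=1
t=8: f(8,-4)=20 f(8,-2)=55 f(8,0)=70 f(8,2)=56 f(8,4)=28 f(8,6)=8 f(8,8)=1
t=9: f(9,-3)=75 f(9,-1)=125 f(9,1)=126 f(9,3)=84 f(9,5)=36 f(9,7)=9 f(9,9)=1
t=10: f(10,-4)=75 f(10,-2)=200 f(10,0)=251 f(10,2)=210 f(10,4)=120 f(10,6)=45 f(10,8)=10 f(10,10)=1
t=11: f(11,-3)=275 f(11,-1)=451 f(11,1)=461 f(11,3)=330 f(11,5)=165 f(11,7)=55 f(11,9)=11 f(11,11)=1
t=12: f(12,-4)=275 f(12,-2)=726 f(12,0)=912 f(12,2)=791 f(12,4)=495 f(12,6)=220 f(12,8)=66 f(12,10)=12 f(12,12)=1
t=13: f(13,-3)=1001 f(13,-1)=1638 f(13,1)=1703 f(13,3)=1286 f(13,5)=715 f(13,7)=286 f(13,9)=78 f(13,11)=13 f(13,13)=1
t=14: f(14,-4)=1001 f(14,-2)=2639 f(14,0)=3341 f(14,2)=2989 f(14,4)=2001 f(14,6)=1001 f(14,8)=364 f(14,10)=91 f(14,12)=14 f(14,14)=1
t=15: f(15,-3)=3640 f(15,-1)=5980 f(15,1)=6330 f(15,3)=4990 f(15,5)=3002 f(15,7)=1365 f(15,9)=455 f(15,11)=105 f(15,13)=15 f(15,15)=1
t=16: f(16,-4)=3640 f(16,-2)=9620 f(16,0)=12310 f(16,2)=11320 f(16,4)=7992 f(16,6)=4367 f(16,8)=1820 f(16,10)=560 f(16,12)=120 f(16,14)=16 f(16,16)=1
Σ_s f(16,s) = 51766
P = 51766/65536 = 25883/32768

Answer: 25883/32768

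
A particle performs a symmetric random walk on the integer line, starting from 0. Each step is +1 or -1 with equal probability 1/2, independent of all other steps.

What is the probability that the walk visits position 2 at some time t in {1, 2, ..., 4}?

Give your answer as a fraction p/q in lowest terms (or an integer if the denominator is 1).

Answer: 3/8

Derivation:
Count via complement. Let g(t,s) = #length-t paths at position s with S_1..S_t all ≠ 2.
g(t,s) = g(t-1,s-1) + g(t-1,s+1) for s ≠ 2; g(t,2) = 0.
t=0: g(0,0)=1
t=1: g(1,-1)=1 g(1,1)=1
t=2: g(2,-2)=1 g(2,0)=2
t=3: g(3,-3)=1 g(3,-1)=3 g(3,1)=2
t=4: g(4,-4)=1 g(4,-2)=4 g(4,0)=5
Paths never hitting 2: Σ_s g(4,s) = 10
Paths hitting 2: 2^4 - 10 = 6
P = 6/16 = 3/8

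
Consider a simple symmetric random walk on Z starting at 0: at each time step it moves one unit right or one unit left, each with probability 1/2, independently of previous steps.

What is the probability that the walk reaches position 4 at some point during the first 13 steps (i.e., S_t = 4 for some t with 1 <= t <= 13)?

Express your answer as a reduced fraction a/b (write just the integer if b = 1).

Count via complement. Let g(t,s) = #length-t paths at position s with S_1..S_t all ≠ 4.
g(t,s) = g(t-1,s-1) + g(t-1,s+1) for s ≠ 4; g(t,4) = 0.
t=0: g(0,0)=1
t=1: g(1,-1)=1 g(1,1)=1
t=2: g(2,-2)=1 g(2,0)=2 g(2,2)=1
t=3: g(3,-3)=1 g(3,-1)=3 g(3,1)=3 g(3,3)=1
t=4: g(4,-4)=1 g(4,-2)=4 g(4,0)=6 g(4,2)=4
t=5: g(5,-5)=1 g(5,-3)=5 g(5,-1)=10 g(5,1)=10 g(5,3)=4
t=6: g(6,-6)=1 g(6,-4)=6 g(6,-2)=15 g(6,0)=20 g(6,2)=14
t=7: g(7,-7)=1 g(7,-5)=7 g(7,-3)=21 g(7,-1)=35 g(7,1)=34 g(7,3)=14
t=8: g(8,-8)=1 g(8,-6)=8 g(8,-4)=28 g(8,-2)=56 g(8,0)=69 g(8,2)=48
t=9: g(9,-9)=1 g(9,-7)=9 g(9,-5)=36 g(9,-3)=84 g(9,-1)=125 g(9,1)=117 g(9,3)=48
t=10: g(10,-10)=1 g(10,-8)=10 g(10,-6)=45 g(10,-4)=120 g(10,-2)=209 g(10,0)=242 g(10,2)=165
t=11: g(11,-11)=1 g(11,-9)=11 g(11,-7)=55 g(11,-5)=165 g(11,-3)=329 g(11,-1)=451 g(11,1)=407 g(11,3)=165
t=12: g(12,-12)=1 g(12,-10)=12 g(12,-8)=66 g(12,-6)=220 g(12,-4)=494 g(12,-2)=780 g(12,0)=858 g(12,2)=572
t=13: g(13,-13)=1 g(13,-11)=13 g(13,-9)=78 g(13,-7)=286 g(13,-5)=714 g(13,-3)=1274 g(13,-1)=1638 g(13,1)=1430 g(13,3)=572
Paths never hitting 4: Σ_s g(13,s) = 6006
Paths hitting 4: 2^13 - 6006 = 2186
P = 2186/8192 = 1093/4096

Answer: 1093/4096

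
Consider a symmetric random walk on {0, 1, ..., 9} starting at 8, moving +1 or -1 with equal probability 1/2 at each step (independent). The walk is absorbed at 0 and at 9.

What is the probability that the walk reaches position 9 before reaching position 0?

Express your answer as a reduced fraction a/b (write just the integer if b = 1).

Symmetric walk (p = 1/2): the harmonic-function argument gives P(hit 9 before 0 | start at 8) = a/N.
P = 8/9 = 8/9

Answer: 8/9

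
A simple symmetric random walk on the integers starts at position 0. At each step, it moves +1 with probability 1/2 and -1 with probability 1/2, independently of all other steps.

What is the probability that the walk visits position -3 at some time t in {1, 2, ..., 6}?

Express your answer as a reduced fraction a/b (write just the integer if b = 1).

Count via complement. Let g(t,s) = #length-t paths at position s with S_1..S_t all ≠ -3.
g(t,s) = g(t-1,s-1) + g(t-1,s+1) for s ≠ -3; g(t,-3) = 0.
t=0: g(0,0)=1
t=1: g(1,-1)=1 g(1,1)=1
t=2: g(2,-2)=1 g(2,0)=2 g(2,2)=1
t=3: g(3,-1)=3 g(3,1)=3 g(3,3)=1
t=4: g(4,-2)=3 g(4,0)=6 g(4,2)=4 g(4,4)=1
t=5: g(5,-1)=9 g(5,1)=10 g(5,3)=5 g(5,5)=1
t=6: g(6,-2)=9 g(6,0)=19 g(6,2)=15 g(6,4)=6 g(6,6)=1
Paths never hitting -3: Σ_s g(6,s) = 50
Paths hitting -3: 2^6 - 50 = 14
P = 14/64 = 7/32

Answer: 7/32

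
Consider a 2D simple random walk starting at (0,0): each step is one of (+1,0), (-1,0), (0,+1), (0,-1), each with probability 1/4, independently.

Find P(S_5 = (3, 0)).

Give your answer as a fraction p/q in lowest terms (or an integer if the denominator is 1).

Let h be the number of horizontal steps (so 5-h are vertical). To end at (3,0) need (h+3)/2 right-steps and ((5-h)+0)/2 up-steps.
Sum over h with 3 ≤ h ≤ 5, h ≡ 1 (mod 2), 5-h ≡ 0 (mod 2):
h=3: C(5,3)·C(3,3)·C(2,1) = 10·1·2 = 20
h=5: C(5,5)·C(5,4)·C(0,0) = 1·5·1 = 5
Total favorable: 25
Total paths: 4^5 = 1024
P = 25/1024 = 25/1024

Answer: 25/1024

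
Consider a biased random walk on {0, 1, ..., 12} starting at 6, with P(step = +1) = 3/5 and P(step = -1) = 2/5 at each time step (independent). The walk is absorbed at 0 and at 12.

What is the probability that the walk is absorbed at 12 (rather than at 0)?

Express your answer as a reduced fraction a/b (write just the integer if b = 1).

Answer: 729/793

Derivation:
Biased walk: p = 3/5, q = 2/5, r = q/p = 2/3
Gambler's ruin: P(hit 12 before 0 | start at 6) = (1 - r^a)/(1 - r^N)
r^6 = 64/729; r^12 = 4096/531441
P = (1 - 64/729) / (1 - 4096/531441) = 665/729 / 527345/531441 = 729/793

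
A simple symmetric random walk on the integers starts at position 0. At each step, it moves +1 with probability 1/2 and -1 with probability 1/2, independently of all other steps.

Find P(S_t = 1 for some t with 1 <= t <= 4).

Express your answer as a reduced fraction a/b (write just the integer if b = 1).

Answer: 5/8

Derivation:
Count via complement. Let g(t,s) = #length-t paths at position s with S_1..S_t all ≠ 1.
g(t,s) = g(t-1,s-1) + g(t-1,s+1) for s ≠ 1; g(t,1) = 0.
t=0: g(0,0)=1
t=1: g(1,-1)=1
t=2: g(2,-2)=1 g(2,0)=1
t=3: g(3,-3)=1 g(3,-1)=2
t=4: g(4,-4)=1 g(4,-2)=3 g(4,0)=2
Paths never hitting 1: Σ_s g(4,s) = 6
Paths hitting 1: 2^4 - 6 = 10
P = 10/16 = 5/8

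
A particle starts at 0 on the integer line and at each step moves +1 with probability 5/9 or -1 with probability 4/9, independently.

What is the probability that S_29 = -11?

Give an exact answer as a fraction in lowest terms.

Answer: 7169019824046080000000000/1570042899082081611640534563

Derivation:
To reach position -11 after 29 steps: need 9 steps of +1 and 20 steps of -1.
Number of such sequences: C(29,9) = 10015005
Each has probability (5/9)^9 · (4/9)^20 = 2147483648000000000/4710128697246244834921603689
P = 10015005 · 2147483648000000000/4710128697246244834921603689 = 7169019824046080000000000/1570042899082081611640534563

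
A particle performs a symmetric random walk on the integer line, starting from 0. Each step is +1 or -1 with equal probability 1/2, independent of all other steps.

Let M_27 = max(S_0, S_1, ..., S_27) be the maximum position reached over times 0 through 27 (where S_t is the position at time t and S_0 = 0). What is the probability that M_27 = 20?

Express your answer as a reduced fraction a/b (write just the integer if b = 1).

Let M_27 = max(S_0,...,S_27). Use the reflection principle: for j ≥ 1, #{paths with M_27 ≥ j} = #{S_27 ≥ j} + #{S_27 ≥ j+1}.
By reflection, #{M_27 ≥ 20} = #{S_27 ≥ 20} + #{S_27 ≥ 21} = 3304 + 3304 = 6608.
#{M_27 ≥ 21} = #{S_27 ≥ 21} + #{S_27 ≥ 22} = 3304 + 379 = 3683.
#{M_27 = 20} = 6608 - 3683 = 2925.
P(M_27 = 20) = 2925/134217728 = 2925/134217728

Answer: 2925/134217728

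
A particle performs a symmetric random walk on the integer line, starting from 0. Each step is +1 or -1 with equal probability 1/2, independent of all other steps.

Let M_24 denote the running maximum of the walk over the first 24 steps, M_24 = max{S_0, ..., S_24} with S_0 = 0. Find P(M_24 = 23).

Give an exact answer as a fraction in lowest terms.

Answer: 1/16777216

Derivation:
Let M_24 = max(S_0,...,S_24). Use the reflection principle: for j ≥ 1, #{paths with M_24 ≥ j} = #{S_24 ≥ j} + #{S_24 ≥ j+1}.
By reflection, #{M_24 ≥ 23} = #{S_24 ≥ 23} + #{S_24 ≥ 24} = 1 + 1 = 2.
#{M_24 ≥ 24} = #{S_24 ≥ 24} + #{S_24 ≥ 25} = 1 + 0 = 1.
#{M_24 = 23} = 2 - 1 = 1.
P(M_24 = 23) = 1/16777216 = 1/16777216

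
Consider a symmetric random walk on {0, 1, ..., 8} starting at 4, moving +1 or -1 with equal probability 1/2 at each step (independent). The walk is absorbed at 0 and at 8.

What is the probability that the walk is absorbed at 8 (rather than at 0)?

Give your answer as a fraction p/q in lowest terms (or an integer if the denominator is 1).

Answer: 1/2

Derivation:
Symmetric walk (p = 1/2): the harmonic-function argument gives P(hit 8 before 0 | start at 4) = a/N.
P = 4/8 = 1/2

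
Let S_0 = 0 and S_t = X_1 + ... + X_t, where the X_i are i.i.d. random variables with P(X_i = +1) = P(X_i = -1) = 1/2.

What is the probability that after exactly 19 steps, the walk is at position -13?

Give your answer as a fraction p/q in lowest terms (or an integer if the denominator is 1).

Answer: 969/524288

Derivation:
To reach position -13 after 19 steps: need 3 steps of +1 and 16 of -1.
Favorable paths: C(19,3) = 969
Total paths: 2^19 = 524288
P = 969/524288 = 969/524288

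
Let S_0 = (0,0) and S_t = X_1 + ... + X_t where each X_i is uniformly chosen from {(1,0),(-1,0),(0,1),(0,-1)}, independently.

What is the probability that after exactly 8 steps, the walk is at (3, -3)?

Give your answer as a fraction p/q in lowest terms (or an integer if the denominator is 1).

Let h be the number of horizontal steps (so 8-h are vertical). To end at (3,-3) need (h+3)/2 right-steps and ((8-h)-3)/2 up-steps.
Sum over h with 3 ≤ h ≤ 5, h ≡ 1 (mod 2), 8-h ≡ 1 (mod 2):
h=3: C(8,3)·C(3,3)·C(5,1) = 56·1·5 = 280
h=5: C(8,5)·C(5,4)·C(3,0) = 56·5·1 = 280
Total favorable: 560
Total paths: 4^8 = 65536
P = 560/65536 = 35/4096

Answer: 35/4096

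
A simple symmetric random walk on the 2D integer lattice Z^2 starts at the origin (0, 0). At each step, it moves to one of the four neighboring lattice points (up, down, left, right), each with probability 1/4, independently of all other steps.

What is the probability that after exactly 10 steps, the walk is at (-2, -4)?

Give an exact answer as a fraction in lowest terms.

Answer: 4725/524288

Derivation:
Let h be the number of horizontal steps (so 10-h are vertical). To end at (-2,-4) need (h-2)/2 right-steps and ((10-h)-4)/2 up-steps.
Sum over h with 2 ≤ h ≤ 6, h ≡ 0 (mod 2), 10-h ≡ 0 (mod 2):
h=2: C(10,2)·C(2,0)·C(8,2) = 45·1·28 = 1260
h=4: C(10,4)·C(4,1)·C(6,1) = 210·4·6 = 5040
h=6: C(10,6)·C(6,2)·C(4,0) = 210·15·1 = 3150
Total favorable: 9450
Total paths: 4^10 = 1048576
P = 9450/1048576 = 4725/524288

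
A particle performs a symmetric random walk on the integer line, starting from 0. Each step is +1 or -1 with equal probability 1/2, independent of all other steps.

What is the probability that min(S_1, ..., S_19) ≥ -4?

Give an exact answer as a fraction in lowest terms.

Let f(t,s) = #length-t paths at position s with S_1..S_t all ≥ -4.
f(t,s) = f(t-1,s-1) + f(t-1,s+1) for s ≥ -4; f(t,s) = 0 for s < -4.
t=0: f(0,0)=1
t=1: f(1,-1)=1 f(1,1)=1
t=2: f(2,-2)=1 f(2,0)=2 f(2,2)=1
t=3: f(3,-3)=1 f(3,-1)=3 f(3,1)=3 f(3,3)=1
t=4: f(4,-4)=1 f(4,-2)=4 f(4,0)=6 f(4,2)=4 f(4,4)=1
t=5: f(5,-3)=5 f(5,-1)=10 f(5,1)=10 f(5,3)=5 f(5,5)=1
t=6: f(6,-4)=5 f(6,-2)=15 f(6,0)=20 f(6,2)=15 f(6,4)=6 f(6,6)=1
t=7: f(7,-3)=20 f(7,-1)=35 f(7,1)=35 f(7,3)=21 f(7,5)=7 f(7,7)=1
t=8: f(8,-4)=20 f(8,-2)=55 f(8,0)=70 f(8,2)=56 f(8,4)=28 f(8,6)=8 f(8,8)=1
t=9: f(9,-3)=75 f(9,-1)=125 f(9,1)=126 f(9,3)=84 f(9,5)=36 f(9,7)=9 f(9,9)=1
t=10: f(10,-4)=75 f(10,-2)=200 f(10,0)=251 f(10,2)=210 f(10,4)=120 f(10,6)=45 f(10,8)=10 f(10,10)=1
t=11: f(11,-3)=275 f(11,-1)=451 f(11,1)=461 f(11,3)=330 f(11,5)=165 f(11,7)=55 f(11,9)=11 f(11,11)=1
t=12: f(12,-4)=275 f(12,-2)=726 f(12,0)=912 f(12,2)=791 f(12,4)=495 f(12,6)=220 f(12,8)=66 f(12,10)=12 f(12,12)=1
t=13: f(13,-3)=1001 f(13,-1)=1638 f(13,1)=1703 f(13,3)=1286 f(13,5)=715 f(13,7)=286 f(13,9)=78 f(13,11)=13 f(13,13)=1
t=14: f(14,-4)=1001 f(14,-2)=2639 f(14,0)=3341 f(14,2)=2989 f(14,4)=2001 f(14,6)=1001 f(14,8)=364 f(14,10)=91 f(14,12)=14 f(14,14)=1
t=15: f(15,-3)=3640 f(15,-1)=5980 f(15,1)=6330 f(15,3)=4990 f(15,5)=3002 f(15,7)=1365 f(15,9)=455 f(15,11)=105 f(15,13)=15 f(15,15)=1
t=16: f(16,-4)=3640 f(16,-2)=9620 f(16,0)=12310 f(16,2)=11320 f(16,4)=7992 f(16,6)=4367 f(16,8)=1820 f(16,10)=560 f(16,12)=120 f(16,14)=16 f(16,16)=1
t=17: f(17,-3)=13260 f(17,-1)=21930 f(17,1)=23630 f(17,3)=19312 f(17,5)=12359 f(17,7)=6187 f(17,9)=2380 f(17,11)=680 f(17,13)=136 f(17,15)=17 f(17,17)=1
t=18: f(18,-4)=13260 f(18,-2)=35190 f(18,0)=45560 f(18,2)=42942 f(18,4)=31671 f(18,6)=18546 f(18,8)=8567 f(18,10)=3060 f(18,12)=816 f(18,14)=153 f(18,16)=18 f(18,18)=1
t=19: f(19,-3)=48450 f(19,-1)=80750 f(19,1)=88502 f(19,3)=74613 f(19,5)=50217 f(19,7)=27113 f(19,9)=11627 f(19,11)=3876 f(19,13)=969 f(19,15)=171 f(19,17)=19 f(19,19)=1
Σ_s f(19,s) = 386308
P = 386308/524288 = 96577/131072

Answer: 96577/131072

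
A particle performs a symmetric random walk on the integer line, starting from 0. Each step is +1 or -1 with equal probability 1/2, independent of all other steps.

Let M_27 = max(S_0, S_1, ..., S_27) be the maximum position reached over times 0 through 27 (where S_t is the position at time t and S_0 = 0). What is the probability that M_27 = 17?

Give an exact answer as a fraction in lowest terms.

Let M_27 = max(S_0,...,S_27). Use the reflection principle: for j ≥ 1, #{paths with M_27 ≥ j} = #{S_27 ≥ j} + #{S_27 ≥ j+1}.
By reflection, #{M_27 ≥ 17} = #{S_27 ≥ 17} + #{S_27 ≥ 18} = 101584 + 20854 = 122438.
#{M_27 ≥ 18} = #{S_27 ≥ 18} + #{S_27 ≥ 19} = 20854 + 20854 = 41708.
#{M_27 = 17} = 122438 - 41708 = 80730.
P(M_27 = 17) = 80730/134217728 = 40365/67108864

Answer: 40365/67108864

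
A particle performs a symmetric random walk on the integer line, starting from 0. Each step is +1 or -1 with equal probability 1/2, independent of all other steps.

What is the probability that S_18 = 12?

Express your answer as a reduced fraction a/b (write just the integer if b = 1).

To reach position 12 after 18 steps: need 15 steps of +1 and 3 of -1.
Favorable paths: C(18,15) = 816
Total paths: 2^18 = 262144
P = 816/262144 = 51/16384

Answer: 51/16384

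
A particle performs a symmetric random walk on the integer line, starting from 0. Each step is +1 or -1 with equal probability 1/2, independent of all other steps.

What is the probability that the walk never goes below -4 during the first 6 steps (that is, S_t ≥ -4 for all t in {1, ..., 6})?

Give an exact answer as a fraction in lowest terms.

Let f(t,s) = #length-t paths at position s with S_1..S_t all ≥ -4.
f(t,s) = f(t-1,s-1) + f(t-1,s+1) for s ≥ -4; f(t,s) = 0 for s < -4.
t=0: f(0,0)=1
t=1: f(1,-1)=1 f(1,1)=1
t=2: f(2,-2)=1 f(2,0)=2 f(2,2)=1
t=3: f(3,-3)=1 f(3,-1)=3 f(3,1)=3 f(3,3)=1
t=4: f(4,-4)=1 f(4,-2)=4 f(4,0)=6 f(4,2)=4 f(4,4)=1
t=5: f(5,-3)=5 f(5,-1)=10 f(5,1)=10 f(5,3)=5 f(5,5)=1
t=6: f(6,-4)=5 f(6,-2)=15 f(6,0)=20 f(6,2)=15 f(6,4)=6 f(6,6)=1
Σ_s f(6,s) = 62
P = 62/64 = 31/32

Answer: 31/32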